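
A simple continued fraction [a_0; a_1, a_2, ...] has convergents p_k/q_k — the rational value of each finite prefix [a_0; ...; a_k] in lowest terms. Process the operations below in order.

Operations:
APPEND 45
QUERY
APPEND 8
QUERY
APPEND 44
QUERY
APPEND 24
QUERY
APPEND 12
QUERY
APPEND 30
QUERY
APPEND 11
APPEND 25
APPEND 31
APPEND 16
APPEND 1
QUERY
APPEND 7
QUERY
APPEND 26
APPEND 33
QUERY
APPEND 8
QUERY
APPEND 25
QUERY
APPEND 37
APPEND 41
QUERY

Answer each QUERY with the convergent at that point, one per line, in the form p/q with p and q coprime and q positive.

45/1
361/8
15929/353
382657/8480
4607813/102113
138617047/3071870
20287207877426/449581538571
161106555114871/3570256358590
139060008703629247/3081686402801653
1116689127269898048/24746767469275135
28056288190451080447/621750873134680028
42635229727322805938514/944832442884684563039

APPEND 45: p_0 = 45·1 + 0 = 45, q_0 = 45·0 + 1 = 1 → 45/1
APPEND 8: p_1 = 8·45 + 1 = 361, q_1 = 8·1 + 0 = 8 → 361/8
APPEND 44: p_2 = 44·361 + 45 = 15929, q_2 = 44·8 + 1 = 353 → 15929/353
APPEND 24: p_3 = 24·15929 + 361 = 382657, q_3 = 24·353 + 8 = 8480 → 382657/8480
APPEND 12: p_4 = 12·382657 + 15929 = 4607813, q_4 = 12·8480 + 353 = 102113 → 4607813/102113
APPEND 30: p_5 = 30·4607813 + 382657 = 138617047, q_5 = 30·102113 + 8480 = 3071870 → 138617047/3071870
APPEND 11: p_6 = 11·138617047 + 4607813 = 1529395330, q_6 = 11·3071870 + 102113 = 33892683 → 1529395330/33892683
APPEND 25: p_7 = 25·1529395330 + 138617047 = 38373500297, q_7 = 25·33892683 + 3071870 = 850388945 → 38373500297/850388945
APPEND 31: p_8 = 31·38373500297 + 1529395330 = 1191107904537, q_8 = 31·850388945 + 33892683 = 26395949978 → 1191107904537/26395949978
APPEND 16: p_9 = 16·1191107904537 + 38373500297 = 19096099972889, q_9 = 16·26395949978 + 850388945 = 423185588593 → 19096099972889/423185588593
APPEND 1: p_10 = 1·19096099972889 + 1191107904537 = 20287207877426, q_10 = 1·423185588593 + 26395949978 = 449581538571 → 20287207877426/449581538571
APPEND 7: p_11 = 7·20287207877426 + 19096099972889 = 161106555114871, q_11 = 7·449581538571 + 423185588593 = 3570256358590 → 161106555114871/3570256358590
APPEND 26: p_12 = 26·161106555114871 + 20287207877426 = 4209057640864072, q_12 = 26·3570256358590 + 449581538571 = 93276246861911 → 4209057640864072/93276246861911
APPEND 33: p_13 = 33·4209057640864072 + 161106555114871 = 139060008703629247, q_13 = 33·93276246861911 + 3570256358590 = 3081686402801653 → 139060008703629247/3081686402801653
APPEND 8: p_14 = 8·139060008703629247 + 4209057640864072 = 1116689127269898048, q_14 = 8·3081686402801653 + 93276246861911 = 24746767469275135 → 1116689127269898048/24746767469275135
APPEND 25: p_15 = 25·1116689127269898048 + 139060008703629247 = 28056288190451080447, q_15 = 25·24746767469275135 + 3081686402801653 = 621750873134680028 → 28056288190451080447/621750873134680028
APPEND 37: p_16 = 37·28056288190451080447 + 1116689127269898048 = 1039199352173959874587, q_16 = 37·621750873134680028 + 24746767469275135 = 23029529073452436171 → 1039199352173959874587/23029529073452436171
APPEND 41: p_17 = 41·1039199352173959874587 + 28056288190451080447 = 42635229727322805938514, q_17 = 41·23029529073452436171 + 621750873134680028 = 944832442884684563039 → 42635229727322805938514/944832442884684563039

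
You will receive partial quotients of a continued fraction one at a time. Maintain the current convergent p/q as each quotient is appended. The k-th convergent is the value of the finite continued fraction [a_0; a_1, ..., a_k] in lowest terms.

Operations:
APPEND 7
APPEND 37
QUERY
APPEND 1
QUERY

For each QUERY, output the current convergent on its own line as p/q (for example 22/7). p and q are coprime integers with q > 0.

260/37
267/38

APPEND 7: p_0 = 7·1 + 0 = 7, q_0 = 7·0 + 1 = 1 → 7/1
APPEND 37: p_1 = 37·7 + 1 = 260, q_1 = 37·1 + 0 = 37 → 260/37
APPEND 1: p_2 = 1·260 + 7 = 267, q_2 = 1·37 + 1 = 38 → 267/38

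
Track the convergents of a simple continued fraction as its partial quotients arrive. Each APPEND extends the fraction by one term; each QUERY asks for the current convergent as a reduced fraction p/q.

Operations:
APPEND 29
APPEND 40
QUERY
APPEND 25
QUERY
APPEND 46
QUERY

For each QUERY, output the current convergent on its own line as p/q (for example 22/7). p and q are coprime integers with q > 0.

APPEND 29: p_0 = 29·1 + 0 = 29, q_0 = 29·0 + 1 = 1 → 29/1
APPEND 40: p_1 = 40·29 + 1 = 1161, q_1 = 40·1 + 0 = 40 → 1161/40
APPEND 25: p_2 = 25·1161 + 29 = 29054, q_2 = 25·40 + 1 = 1001 → 29054/1001
APPEND 46: p_3 = 46·29054 + 1161 = 1337645, q_3 = 46·1001 + 40 = 46086 → 1337645/46086

1161/40
29054/1001
1337645/46086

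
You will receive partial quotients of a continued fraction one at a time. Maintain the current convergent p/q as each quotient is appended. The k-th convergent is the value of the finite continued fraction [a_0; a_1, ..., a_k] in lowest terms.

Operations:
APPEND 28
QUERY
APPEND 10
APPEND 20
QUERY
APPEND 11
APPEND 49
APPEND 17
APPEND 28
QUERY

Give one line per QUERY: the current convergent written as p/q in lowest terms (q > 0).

APPEND 28: p_0 = 28·1 + 0 = 28, q_0 = 28·0 + 1 = 1 → 28/1
APPEND 10: p_1 = 10·28 + 1 = 281, q_1 = 10·1 + 0 = 10 → 281/10
APPEND 20: p_2 = 20·281 + 28 = 5648, q_2 = 20·10 + 1 = 201 → 5648/201
APPEND 11: p_3 = 11·5648 + 281 = 62409, q_3 = 11·201 + 10 = 2221 → 62409/2221
APPEND 49: p_4 = 49·62409 + 5648 = 3063689, q_4 = 49·2221 + 201 = 109030 → 3063689/109030
APPEND 17: p_5 = 17·3063689 + 62409 = 52145122, q_5 = 17·109030 + 2221 = 1855731 → 52145122/1855731
APPEND 28: p_6 = 28·52145122 + 3063689 = 1463127105, q_6 = 28·1855731 + 109030 = 52069498 → 1463127105/52069498

28/1
5648/201
1463127105/52069498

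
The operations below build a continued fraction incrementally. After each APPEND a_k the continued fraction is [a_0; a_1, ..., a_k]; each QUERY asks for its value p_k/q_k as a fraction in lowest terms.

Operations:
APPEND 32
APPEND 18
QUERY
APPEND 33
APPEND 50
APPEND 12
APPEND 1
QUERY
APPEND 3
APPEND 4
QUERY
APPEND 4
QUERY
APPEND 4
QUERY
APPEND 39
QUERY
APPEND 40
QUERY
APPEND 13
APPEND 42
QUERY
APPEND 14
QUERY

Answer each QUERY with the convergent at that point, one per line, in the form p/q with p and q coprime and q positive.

APPEND 32: p_0 = 32·1 + 0 = 32, q_0 = 32·0 + 1 = 1 → 32/1
APPEND 18: p_1 = 18·32 + 1 = 577, q_1 = 18·1 + 0 = 18 → 577/18
APPEND 33: p_2 = 33·577 + 32 = 19073, q_2 = 33·18 + 1 = 595 → 19073/595
APPEND 50: p_3 = 50·19073 + 577 = 954227, q_3 = 50·595 + 18 = 29768 → 954227/29768
APPEND 12: p_4 = 12·954227 + 19073 = 11469797, q_4 = 12·29768 + 595 = 357811 → 11469797/357811
APPEND 1: p_5 = 1·11469797 + 954227 = 12424024, q_5 = 1·357811 + 29768 = 387579 → 12424024/387579
APPEND 3: p_6 = 3·12424024 + 11469797 = 48741869, q_6 = 3·387579 + 357811 = 1520548 → 48741869/1520548
APPEND 4: p_7 = 4·48741869 + 12424024 = 207391500, q_7 = 4·1520548 + 387579 = 6469771 → 207391500/6469771
APPEND 4: p_8 = 4·207391500 + 48741869 = 878307869, q_8 = 4·6469771 + 1520548 = 27399632 → 878307869/27399632
APPEND 4: p_9 = 4·878307869 + 207391500 = 3720622976, q_9 = 4·27399632 + 6469771 = 116068299 → 3720622976/116068299
APPEND 39: p_10 = 39·3720622976 + 878307869 = 145982603933, q_10 = 39·116068299 + 27399632 = 4554063293 → 145982603933/4554063293
APPEND 40: p_11 = 40·145982603933 + 3720622976 = 5843024780296, q_11 = 40·4554063293 + 116068299 = 182278600019 → 5843024780296/182278600019
APPEND 13: p_12 = 13·5843024780296 + 145982603933 = 76105304747781, q_12 = 13·182278600019 + 4554063293 = 2374175863540 → 76105304747781/2374175863540
APPEND 42: p_13 = 42·76105304747781 + 5843024780296 = 3202265824187098, q_13 = 42·2374175863540 + 182278600019 = 99897664868699 → 3202265824187098/99897664868699
APPEND 14: p_14 = 14·3202265824187098 + 76105304747781 = 44907826843367153, q_14 = 14·99897664868699 + 2374175863540 = 1400941484025326 → 44907826843367153/1400941484025326

577/18
12424024/387579
207391500/6469771
878307869/27399632
3720622976/116068299
145982603933/4554063293
5843024780296/182278600019
3202265824187098/99897664868699
44907826843367153/1400941484025326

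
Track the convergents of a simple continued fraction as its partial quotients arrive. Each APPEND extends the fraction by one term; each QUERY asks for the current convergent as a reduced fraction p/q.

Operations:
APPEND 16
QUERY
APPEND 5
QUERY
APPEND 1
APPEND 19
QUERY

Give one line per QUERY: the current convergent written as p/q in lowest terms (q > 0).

APPEND 16: p_0 = 16·1 + 0 = 16, q_0 = 16·0 + 1 = 1 → 16/1
APPEND 5: p_1 = 5·16 + 1 = 81, q_1 = 5·1 + 0 = 5 → 81/5
APPEND 1: p_2 = 1·81 + 16 = 97, q_2 = 1·5 + 1 = 6 → 97/6
APPEND 19: p_3 = 19·97 + 81 = 1924, q_3 = 19·6 + 5 = 119 → 1924/119

16/1
81/5
1924/119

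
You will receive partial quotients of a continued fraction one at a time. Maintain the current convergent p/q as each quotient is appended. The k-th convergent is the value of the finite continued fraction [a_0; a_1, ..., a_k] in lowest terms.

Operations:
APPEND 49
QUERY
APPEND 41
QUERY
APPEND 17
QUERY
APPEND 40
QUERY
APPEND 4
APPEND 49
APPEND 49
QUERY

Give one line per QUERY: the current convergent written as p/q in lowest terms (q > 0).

APPEND 49: p_0 = 49·1 + 0 = 49, q_0 = 49·0 + 1 = 1 → 49/1
APPEND 41: p_1 = 41·49 + 1 = 2010, q_1 = 41·1 + 0 = 41 → 2010/41
APPEND 17: p_2 = 17·2010 + 49 = 34219, q_2 = 17·41 + 1 = 698 → 34219/698
APPEND 40: p_3 = 40·34219 + 2010 = 1370770, q_3 = 40·698 + 41 = 27961 → 1370770/27961
APPEND 4: p_4 = 4·1370770 + 34219 = 5517299, q_4 = 4·27961 + 698 = 112542 → 5517299/112542
APPEND 49: p_5 = 49·5517299 + 1370770 = 271718421, q_5 = 49·112542 + 27961 = 5542519 → 271718421/5542519
APPEND 49: p_6 = 49·271718421 + 5517299 = 13319719928, q_6 = 49·5542519 + 112542 = 271695973 → 13319719928/271695973

49/1
2010/41
34219/698
1370770/27961
13319719928/271695973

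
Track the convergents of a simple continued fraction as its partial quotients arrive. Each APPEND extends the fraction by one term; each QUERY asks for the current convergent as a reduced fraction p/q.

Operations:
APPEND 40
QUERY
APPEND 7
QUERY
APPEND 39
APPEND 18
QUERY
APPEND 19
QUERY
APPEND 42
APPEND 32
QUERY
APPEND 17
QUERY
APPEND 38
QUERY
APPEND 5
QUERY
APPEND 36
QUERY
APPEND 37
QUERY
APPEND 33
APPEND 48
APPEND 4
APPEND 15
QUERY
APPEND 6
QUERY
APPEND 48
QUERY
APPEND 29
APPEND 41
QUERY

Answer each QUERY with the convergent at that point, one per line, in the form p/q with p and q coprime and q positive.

APPEND 40: p_0 = 40·1 + 0 = 40, q_0 = 40·0 + 1 = 1 → 40/1
APPEND 7: p_1 = 7·40 + 1 = 281, q_1 = 7·1 + 0 = 7 → 281/7
APPEND 39: p_2 = 39·281 + 40 = 10999, q_2 = 39·7 + 1 = 274 → 10999/274
APPEND 18: p_3 = 18·10999 + 281 = 198263, q_3 = 18·274 + 7 = 4939 → 198263/4939
APPEND 19: p_4 = 19·198263 + 10999 = 3777996, q_4 = 19·4939 + 274 = 94115 → 3777996/94115
APPEND 42: p_5 = 42·3777996 + 198263 = 158874095, q_5 = 42·94115 + 4939 = 3957769 → 158874095/3957769
APPEND 32: p_6 = 32·158874095 + 3777996 = 5087749036, q_6 = 32·3957769 + 94115 = 126742723 → 5087749036/126742723
APPEND 17: p_7 = 17·5087749036 + 158874095 = 86650607707, q_7 = 17·126742723 + 3957769 = 2158584060 → 86650607707/2158584060
APPEND 38: p_8 = 38·86650607707 + 5087749036 = 3297810841902, q_8 = 38·2158584060 + 126742723 = 82152937003 → 3297810841902/82152937003
APPEND 5: p_9 = 5·3297810841902 + 86650607707 = 16575704817217, q_9 = 5·82152937003 + 2158584060 = 412923269075 → 16575704817217/412923269075
APPEND 36: p_10 = 36·16575704817217 + 3297810841902 = 600023184261714, q_10 = 36·412923269075 + 82152937003 = 14947390623703 → 600023184261714/14947390623703
APPEND 37: p_11 = 37·600023184261714 + 16575704817217 = 22217433522500635, q_11 = 37·14947390623703 + 412923269075 = 553466376346086 → 22217433522500635/553466376346086
APPEND 33: p_12 = 33·22217433522500635 + 600023184261714 = 733775329426782669, q_12 = 33·553466376346086 + 14947390623703 = 18279337810044541 → 733775329426782669/18279337810044541
APPEND 48: p_13 = 48·733775329426782669 + 22217433522500635 = 35243433246008068747, q_13 = 48·18279337810044541 + 553466376346086 = 877961681258484054 → 35243433246008068747/877961681258484054
APPEND 4: p_14 = 4·35243433246008068747 + 733775329426782669 = 141707508313459057657, q_14 = 4·877961681258484054 + 18279337810044541 = 3530126062843980757 → 141707508313459057657/3530126062843980757
APPEND 15: p_15 = 15·141707508313459057657 + 35243433246008068747 = 2160856057947893933602, q_15 = 15·3530126062843980757 + 877961681258484054 = 53829852623918195409 → 2160856057947893933602/53829852623918195409
APPEND 6: p_16 = 6·2160856057947893933602 + 141707508313459057657 = 13106843856000822659269, q_16 = 6·53829852623918195409 + 3530126062843980757 = 326509241806353153211 → 13106843856000822659269/326509241806353153211
APPEND 48: p_17 = 48·13106843856000822659269 + 2160856057947893933602 = 631289361145987381578514, q_17 = 48·326509241806353153211 + 53829852623918195409 = 15726273459328869549537 → 631289361145987381578514/15726273459328869549537
APPEND 29: p_18 = 29·631289361145987381578514 + 13106843856000822659269 = 18320498317089634888436175, q_18 = 29·15726273459328869549537 + 326509241806353153211 = 456388439562343570089784 → 18320498317089634888436175/456388439562343570089784
APPEND 41: p_19 = 41·18320498317089634888436175 + 631289361145987381578514 = 751771720361821017807461689, q_19 = 41·456388439562343570089784 + 15726273459328869549537 = 18727652295515415243230681 → 751771720361821017807461689/18727652295515415243230681

40/1
281/7
198263/4939
3777996/94115
5087749036/126742723
86650607707/2158584060
3297810841902/82152937003
16575704817217/412923269075
600023184261714/14947390623703
22217433522500635/553466376346086
2160856057947893933602/53829852623918195409
13106843856000822659269/326509241806353153211
631289361145987381578514/15726273459328869549537
751771720361821017807461689/18727652295515415243230681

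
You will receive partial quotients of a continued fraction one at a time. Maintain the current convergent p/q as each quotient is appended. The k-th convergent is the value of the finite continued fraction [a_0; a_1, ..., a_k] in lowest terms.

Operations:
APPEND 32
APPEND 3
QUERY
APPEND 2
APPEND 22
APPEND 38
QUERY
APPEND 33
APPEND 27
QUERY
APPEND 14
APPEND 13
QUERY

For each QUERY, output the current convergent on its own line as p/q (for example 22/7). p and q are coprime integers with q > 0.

APPEND 32: p_0 = 32·1 + 0 = 32, q_0 = 32·0 + 1 = 1 → 32/1
APPEND 3: p_1 = 3·32 + 1 = 97, q_1 = 3·1 + 0 = 3 → 97/3
APPEND 2: p_2 = 2·97 + 32 = 226, q_2 = 2·3 + 1 = 7 → 226/7
APPEND 22: p_3 = 22·226 + 97 = 5069, q_3 = 22·7 + 3 = 157 → 5069/157
APPEND 38: p_4 = 38·5069 + 226 = 192848, q_4 = 38·157 + 7 = 5973 → 192848/5973
APPEND 33: p_5 = 33·192848 + 5069 = 6369053, q_5 = 33·5973 + 157 = 197266 → 6369053/197266
APPEND 27: p_6 = 27·6369053 + 192848 = 172157279, q_6 = 27·197266 + 5973 = 5332155 → 172157279/5332155
APPEND 14: p_7 = 14·172157279 + 6369053 = 2416570959, q_7 = 14·5332155 + 197266 = 74847436 → 2416570959/74847436
APPEND 13: p_8 = 13·2416570959 + 172157279 = 31587579746, q_8 = 13·74847436 + 5332155 = 978348823 → 31587579746/978348823

97/3
192848/5973
172157279/5332155
31587579746/978348823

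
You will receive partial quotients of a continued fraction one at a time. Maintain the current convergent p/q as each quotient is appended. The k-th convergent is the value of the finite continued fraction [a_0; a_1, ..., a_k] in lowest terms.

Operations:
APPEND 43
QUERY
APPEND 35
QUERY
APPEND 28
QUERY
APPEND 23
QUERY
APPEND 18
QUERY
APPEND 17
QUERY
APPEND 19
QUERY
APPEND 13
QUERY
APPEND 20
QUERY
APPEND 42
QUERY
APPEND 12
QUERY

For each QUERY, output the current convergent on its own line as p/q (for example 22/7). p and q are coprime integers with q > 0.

APPEND 43: p_0 = 43·1 + 0 = 43, q_0 = 43·0 + 1 = 1 → 43/1
APPEND 35: p_1 = 35·43 + 1 = 1506, q_1 = 35·1 + 0 = 35 → 1506/35
APPEND 28: p_2 = 28·1506 + 43 = 42211, q_2 = 28·35 + 1 = 981 → 42211/981
APPEND 23: p_3 = 23·42211 + 1506 = 972359, q_3 = 23·981 + 35 = 22598 → 972359/22598
APPEND 18: p_4 = 18·972359 + 42211 = 17544673, q_4 = 18·22598 + 981 = 407745 → 17544673/407745
APPEND 17: p_5 = 17·17544673 + 972359 = 299231800, q_5 = 17·407745 + 22598 = 6954263 → 299231800/6954263
APPEND 19: p_6 = 19·299231800 + 17544673 = 5702948873, q_6 = 19·6954263 + 407745 = 132538742 → 5702948873/132538742
APPEND 13: p_7 = 13·5702948873 + 299231800 = 74437567149, q_7 = 13·132538742 + 6954263 = 1729957909 → 74437567149/1729957909
APPEND 20: p_8 = 20·74437567149 + 5702948873 = 1494454291853, q_8 = 20·1729957909 + 132538742 = 34731696922 → 1494454291853/34731696922
APPEND 42: p_9 = 42·1494454291853 + 74437567149 = 62841517824975, q_9 = 42·34731696922 + 1729957909 = 1460461228633 → 62841517824975/1460461228633
APPEND 12: p_10 = 12·62841517824975 + 1494454291853 = 755592668191553, q_10 = 12·1460461228633 + 34731696922 = 17560266440518 → 755592668191553/17560266440518

43/1
1506/35
42211/981
972359/22598
17544673/407745
299231800/6954263
5702948873/132538742
74437567149/1729957909
1494454291853/34731696922
62841517824975/1460461228633
755592668191553/17560266440518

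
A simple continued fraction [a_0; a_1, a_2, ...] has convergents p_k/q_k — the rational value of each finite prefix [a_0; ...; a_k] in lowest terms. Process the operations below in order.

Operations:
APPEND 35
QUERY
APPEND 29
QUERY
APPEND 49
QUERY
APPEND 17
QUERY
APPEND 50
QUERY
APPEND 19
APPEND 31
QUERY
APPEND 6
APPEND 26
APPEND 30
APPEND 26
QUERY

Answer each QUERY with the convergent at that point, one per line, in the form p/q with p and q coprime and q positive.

APPEND 35: p_0 = 35·1 + 0 = 35, q_0 = 35·0 + 1 = 1 → 35/1
APPEND 29: p_1 = 29·35 + 1 = 1016, q_1 = 29·1 + 0 = 29 → 1016/29
APPEND 49: p_2 = 49·1016 + 35 = 49819, q_2 = 49·29 + 1 = 1422 → 49819/1422
APPEND 17: p_3 = 17·49819 + 1016 = 847939, q_3 = 17·1422 + 29 = 24203 → 847939/24203
APPEND 50: p_4 = 50·847939 + 49819 = 42446769, q_4 = 50·24203 + 1422 = 1211572 → 42446769/1211572
APPEND 19: p_5 = 19·42446769 + 847939 = 807336550, q_5 = 19·1211572 + 24203 = 23044071 → 807336550/23044071
APPEND 31: p_6 = 31·807336550 + 42446769 = 25069879819, q_6 = 31·23044071 + 1211572 = 715577773 → 25069879819/715577773
APPEND 6: p_7 = 6·25069879819 + 807336550 = 151226615464, q_7 = 6·715577773 + 23044071 = 4316510709 → 151226615464/4316510709
APPEND 26: p_8 = 26·151226615464 + 25069879819 = 3956961881883, q_8 = 26·4316510709 + 715577773 = 112944856207 → 3956961881883/112944856207
APPEND 30: p_9 = 30·3956961881883 + 151226615464 = 118860083071954, q_9 = 30·112944856207 + 4316510709 = 3392662196919 → 118860083071954/3392662196919
APPEND 26: p_10 = 26·118860083071954 + 3956961881883 = 3094319121752687, q_10 = 26·3392662196919 + 112944856207 = 88322161976101 → 3094319121752687/88322161976101

35/1
1016/29
49819/1422
847939/24203
42446769/1211572
25069879819/715577773
3094319121752687/88322161976101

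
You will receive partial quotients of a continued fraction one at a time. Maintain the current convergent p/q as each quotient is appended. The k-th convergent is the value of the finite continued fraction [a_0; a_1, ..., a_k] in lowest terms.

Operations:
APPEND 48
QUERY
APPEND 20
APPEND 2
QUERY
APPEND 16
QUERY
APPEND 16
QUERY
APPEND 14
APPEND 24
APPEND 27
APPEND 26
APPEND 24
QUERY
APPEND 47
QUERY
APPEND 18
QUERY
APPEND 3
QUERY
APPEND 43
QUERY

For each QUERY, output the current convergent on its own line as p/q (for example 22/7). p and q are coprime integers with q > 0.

48/1
1970/41
32481/676
521666/10857
2988626960539/62199803917
140589794309421/2925978301822
2533604924530117/52729809236713
7741404567899772/161115406011961
335414001344220313/6980692267751036

APPEND 48: p_0 = 48·1 + 0 = 48, q_0 = 48·0 + 1 = 1 → 48/1
APPEND 20: p_1 = 20·48 + 1 = 961, q_1 = 20·1 + 0 = 20 → 961/20
APPEND 2: p_2 = 2·961 + 48 = 1970, q_2 = 2·20 + 1 = 41 → 1970/41
APPEND 16: p_3 = 16·1970 + 961 = 32481, q_3 = 16·41 + 20 = 676 → 32481/676
APPEND 16: p_4 = 16·32481 + 1970 = 521666, q_4 = 16·676 + 41 = 10857 → 521666/10857
APPEND 14: p_5 = 14·521666 + 32481 = 7335805, q_5 = 14·10857 + 676 = 152674 → 7335805/152674
APPEND 24: p_6 = 24·7335805 + 521666 = 176580986, q_6 = 24·152674 + 10857 = 3675033 → 176580986/3675033
APPEND 27: p_7 = 27·176580986 + 7335805 = 4775022427, q_7 = 27·3675033 + 152674 = 99378565 → 4775022427/99378565
APPEND 26: p_8 = 26·4775022427 + 176580986 = 124327164088, q_8 = 26·99378565 + 3675033 = 2587517723 → 124327164088/2587517723
APPEND 24: p_9 = 24·124327164088 + 4775022427 = 2988626960539, q_9 = 24·2587517723 + 99378565 = 62199803917 → 2988626960539/62199803917
APPEND 47: p_10 = 47·2988626960539 + 124327164088 = 140589794309421, q_10 = 47·62199803917 + 2587517723 = 2925978301822 → 140589794309421/2925978301822
APPEND 18: p_11 = 18·140589794309421 + 2988626960539 = 2533604924530117, q_11 = 18·2925978301822 + 62199803917 = 52729809236713 → 2533604924530117/52729809236713
APPEND 3: p_12 = 3·2533604924530117 + 140589794309421 = 7741404567899772, q_12 = 3·52729809236713 + 2925978301822 = 161115406011961 → 7741404567899772/161115406011961
APPEND 43: p_13 = 43·7741404567899772 + 2533604924530117 = 335414001344220313, q_13 = 43·161115406011961 + 52729809236713 = 6980692267751036 → 335414001344220313/6980692267751036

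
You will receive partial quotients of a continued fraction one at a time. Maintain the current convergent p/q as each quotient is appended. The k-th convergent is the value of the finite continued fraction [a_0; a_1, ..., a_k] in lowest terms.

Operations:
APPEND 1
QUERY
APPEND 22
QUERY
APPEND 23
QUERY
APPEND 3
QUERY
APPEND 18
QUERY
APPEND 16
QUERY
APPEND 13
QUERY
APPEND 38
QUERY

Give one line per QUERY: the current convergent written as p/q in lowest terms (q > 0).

1/1
23/22
530/507
1613/1543
29564/28281
474637/454039
6199845/5930788
236068747/225823983

APPEND 1: p_0 = 1·1 + 0 = 1, q_0 = 1·0 + 1 = 1 → 1/1
APPEND 22: p_1 = 22·1 + 1 = 23, q_1 = 22·1 + 0 = 22 → 23/22
APPEND 23: p_2 = 23·23 + 1 = 530, q_2 = 23·22 + 1 = 507 → 530/507
APPEND 3: p_3 = 3·530 + 23 = 1613, q_3 = 3·507 + 22 = 1543 → 1613/1543
APPEND 18: p_4 = 18·1613 + 530 = 29564, q_4 = 18·1543 + 507 = 28281 → 29564/28281
APPEND 16: p_5 = 16·29564 + 1613 = 474637, q_5 = 16·28281 + 1543 = 454039 → 474637/454039
APPEND 13: p_6 = 13·474637 + 29564 = 6199845, q_6 = 13·454039 + 28281 = 5930788 → 6199845/5930788
APPEND 38: p_7 = 38·6199845 + 474637 = 236068747, q_7 = 38·5930788 + 454039 = 225823983 → 236068747/225823983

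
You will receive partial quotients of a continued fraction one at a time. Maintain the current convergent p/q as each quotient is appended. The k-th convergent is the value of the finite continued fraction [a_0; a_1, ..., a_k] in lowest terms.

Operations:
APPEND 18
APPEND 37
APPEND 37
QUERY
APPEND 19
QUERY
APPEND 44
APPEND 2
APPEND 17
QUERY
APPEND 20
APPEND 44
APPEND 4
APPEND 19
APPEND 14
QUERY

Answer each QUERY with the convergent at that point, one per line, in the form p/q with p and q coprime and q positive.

24697/1370
469910/26067
732514265/40634269
704179581681230/39062478252683

APPEND 18: p_0 = 18·1 + 0 = 18, q_0 = 18·0 + 1 = 1 → 18/1
APPEND 37: p_1 = 37·18 + 1 = 667, q_1 = 37·1 + 0 = 37 → 667/37
APPEND 37: p_2 = 37·667 + 18 = 24697, q_2 = 37·37 + 1 = 1370 → 24697/1370
APPEND 19: p_3 = 19·24697 + 667 = 469910, q_3 = 19·1370 + 37 = 26067 → 469910/26067
APPEND 44: p_4 = 44·469910 + 24697 = 20700737, q_4 = 44·26067 + 1370 = 1148318 → 20700737/1148318
APPEND 2: p_5 = 2·20700737 + 469910 = 41871384, q_5 = 2·1148318 + 26067 = 2322703 → 41871384/2322703
APPEND 17: p_6 = 17·41871384 + 20700737 = 732514265, q_6 = 17·2322703 + 1148318 = 40634269 → 732514265/40634269
APPEND 20: p_7 = 20·732514265 + 41871384 = 14692156684, q_7 = 20·40634269 + 2322703 = 815008083 → 14692156684/815008083
APPEND 44: p_8 = 44·14692156684 + 732514265 = 647187408361, q_8 = 44·815008083 + 40634269 = 35900989921 → 647187408361/35900989921
APPEND 4: p_9 = 4·647187408361 + 14692156684 = 2603441790128, q_9 = 4·35900989921 + 815008083 = 144418967767 → 2603441790128/144418967767
APPEND 19: p_10 = 19·2603441790128 + 647187408361 = 50112581420793, q_10 = 19·144418967767 + 35900989921 = 2779861377494 → 50112581420793/2779861377494
APPEND 14: p_11 = 14·50112581420793 + 2603441790128 = 704179581681230, q_11 = 14·2779861377494 + 144418967767 = 39062478252683 → 704179581681230/39062478252683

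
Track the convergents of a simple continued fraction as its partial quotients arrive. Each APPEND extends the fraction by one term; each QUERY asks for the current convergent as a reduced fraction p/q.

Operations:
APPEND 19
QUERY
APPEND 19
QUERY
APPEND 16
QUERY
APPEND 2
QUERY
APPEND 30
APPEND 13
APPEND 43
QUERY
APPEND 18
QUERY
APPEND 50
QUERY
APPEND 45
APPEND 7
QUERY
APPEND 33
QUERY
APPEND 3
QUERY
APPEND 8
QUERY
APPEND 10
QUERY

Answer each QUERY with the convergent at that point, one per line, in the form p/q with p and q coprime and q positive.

19/1
362/19
5811/305
11984/629
205100672/10765047
3696573383/194020750
185033769822/9711802547
58496547277433/3070287750102
1938716276370662/101756720888731
5874645376389419/308340450416295
48935879287486014/2568480324219091
495233438251249559/25993143692607205

APPEND 19: p_0 = 19·1 + 0 = 19, q_0 = 19·0 + 1 = 1 → 19/1
APPEND 19: p_1 = 19·19 + 1 = 362, q_1 = 19·1 + 0 = 19 → 362/19
APPEND 16: p_2 = 16·362 + 19 = 5811, q_2 = 16·19 + 1 = 305 → 5811/305
APPEND 2: p_3 = 2·5811 + 362 = 11984, q_3 = 2·305 + 19 = 629 → 11984/629
APPEND 30: p_4 = 30·11984 + 5811 = 365331, q_4 = 30·629 + 305 = 19175 → 365331/19175
APPEND 13: p_5 = 13·365331 + 11984 = 4761287, q_5 = 13·19175 + 629 = 249904 → 4761287/249904
APPEND 43: p_6 = 43·4761287 + 365331 = 205100672, q_6 = 43·249904 + 19175 = 10765047 → 205100672/10765047
APPEND 18: p_7 = 18·205100672 + 4761287 = 3696573383, q_7 = 18·10765047 + 249904 = 194020750 → 3696573383/194020750
APPEND 50: p_8 = 50·3696573383 + 205100672 = 185033769822, q_8 = 50·194020750 + 10765047 = 9711802547 → 185033769822/9711802547
APPEND 45: p_9 = 45·185033769822 + 3696573383 = 8330216215373, q_9 = 45·9711802547 + 194020750 = 437225135365 → 8330216215373/437225135365
APPEND 7: p_10 = 7·8330216215373 + 185033769822 = 58496547277433, q_10 = 7·437225135365 + 9711802547 = 3070287750102 → 58496547277433/3070287750102
APPEND 33: p_11 = 33·58496547277433 + 8330216215373 = 1938716276370662, q_11 = 33·3070287750102 + 437225135365 = 101756720888731 → 1938716276370662/101756720888731
APPEND 3: p_12 = 3·1938716276370662 + 58496547277433 = 5874645376389419, q_12 = 3·101756720888731 + 3070287750102 = 308340450416295 → 5874645376389419/308340450416295
APPEND 8: p_13 = 8·5874645376389419 + 1938716276370662 = 48935879287486014, q_13 = 8·308340450416295 + 101756720888731 = 2568480324219091 → 48935879287486014/2568480324219091
APPEND 10: p_14 = 10·48935879287486014 + 5874645376389419 = 495233438251249559, q_14 = 10·2568480324219091 + 308340450416295 = 25993143692607205 → 495233438251249559/25993143692607205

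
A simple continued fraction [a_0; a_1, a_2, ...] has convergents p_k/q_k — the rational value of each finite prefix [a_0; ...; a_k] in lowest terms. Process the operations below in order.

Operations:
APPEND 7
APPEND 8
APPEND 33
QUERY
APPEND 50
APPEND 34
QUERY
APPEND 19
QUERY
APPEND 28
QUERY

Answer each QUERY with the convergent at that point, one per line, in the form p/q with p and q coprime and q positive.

1888/265
3213426/451037
61149551/8582961
1715400854/240773945

APPEND 7: p_0 = 7·1 + 0 = 7, q_0 = 7·0 + 1 = 1 → 7/1
APPEND 8: p_1 = 8·7 + 1 = 57, q_1 = 8·1 + 0 = 8 → 57/8
APPEND 33: p_2 = 33·57 + 7 = 1888, q_2 = 33·8 + 1 = 265 → 1888/265
APPEND 50: p_3 = 50·1888 + 57 = 94457, q_3 = 50·265 + 8 = 13258 → 94457/13258
APPEND 34: p_4 = 34·94457 + 1888 = 3213426, q_4 = 34·13258 + 265 = 451037 → 3213426/451037
APPEND 19: p_5 = 19·3213426 + 94457 = 61149551, q_5 = 19·451037 + 13258 = 8582961 → 61149551/8582961
APPEND 28: p_6 = 28·61149551 + 3213426 = 1715400854, q_6 = 28·8582961 + 451037 = 240773945 → 1715400854/240773945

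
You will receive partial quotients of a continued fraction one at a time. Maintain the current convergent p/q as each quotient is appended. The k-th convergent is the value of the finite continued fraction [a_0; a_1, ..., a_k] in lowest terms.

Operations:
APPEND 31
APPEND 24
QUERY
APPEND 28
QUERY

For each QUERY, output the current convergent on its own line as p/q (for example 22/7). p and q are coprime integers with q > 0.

APPEND 31: p_0 = 31·1 + 0 = 31, q_0 = 31·0 + 1 = 1 → 31/1
APPEND 24: p_1 = 24·31 + 1 = 745, q_1 = 24·1 + 0 = 24 → 745/24
APPEND 28: p_2 = 28·745 + 31 = 20891, q_2 = 28·24 + 1 = 673 → 20891/673

745/24
20891/673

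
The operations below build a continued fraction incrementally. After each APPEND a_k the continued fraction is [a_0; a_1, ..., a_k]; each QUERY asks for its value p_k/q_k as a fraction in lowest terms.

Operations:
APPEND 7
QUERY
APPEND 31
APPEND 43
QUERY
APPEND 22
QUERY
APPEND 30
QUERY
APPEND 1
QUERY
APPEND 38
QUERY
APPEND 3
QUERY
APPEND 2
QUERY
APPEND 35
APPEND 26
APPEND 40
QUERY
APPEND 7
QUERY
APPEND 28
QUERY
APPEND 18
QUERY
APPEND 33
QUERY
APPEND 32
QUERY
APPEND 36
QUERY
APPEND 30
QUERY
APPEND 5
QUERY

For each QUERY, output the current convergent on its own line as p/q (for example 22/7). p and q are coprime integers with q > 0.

7/1
9381/1334
206600/29379
6207381/882704
6413981/912083
249938659/35541858
756229958/107537657
1762398575/250617172
65070723409403/9253208049637
457120270946554/65003564570233
12864438309912915/1829353016016161
232017009849379024/32993357852861131
7669425763339420707/1090610162160433484
245653641436710841648/34932518546986732619
8851200517484929720035/1258661277853682807768
265781669165984602442698/37794770854157470965659
1337759546347407941933525/190232515548641037636063

APPEND 7: p_0 = 7·1 + 0 = 7, q_0 = 7·0 + 1 = 1 → 7/1
APPEND 31: p_1 = 31·7 + 1 = 218, q_1 = 31·1 + 0 = 31 → 218/31
APPEND 43: p_2 = 43·218 + 7 = 9381, q_2 = 43·31 + 1 = 1334 → 9381/1334
APPEND 22: p_3 = 22·9381 + 218 = 206600, q_3 = 22·1334 + 31 = 29379 → 206600/29379
APPEND 30: p_4 = 30·206600 + 9381 = 6207381, q_4 = 30·29379 + 1334 = 882704 → 6207381/882704
APPEND 1: p_5 = 1·6207381 + 206600 = 6413981, q_5 = 1·882704 + 29379 = 912083 → 6413981/912083
APPEND 38: p_6 = 38·6413981 + 6207381 = 249938659, q_6 = 38·912083 + 882704 = 35541858 → 249938659/35541858
APPEND 3: p_7 = 3·249938659 + 6413981 = 756229958, q_7 = 3·35541858 + 912083 = 107537657 → 756229958/107537657
APPEND 2: p_8 = 2·756229958 + 249938659 = 1762398575, q_8 = 2·107537657 + 35541858 = 250617172 → 1762398575/250617172
APPEND 35: p_9 = 35·1762398575 + 756229958 = 62440180083, q_9 = 35·250617172 + 107537657 = 8879138677 → 62440180083/8879138677
APPEND 26: p_10 = 26·62440180083 + 1762398575 = 1625207080733, q_10 = 26·8879138677 + 250617172 = 231108222774 → 1625207080733/231108222774
APPEND 40: p_11 = 40·1625207080733 + 62440180083 = 65070723409403, q_11 = 40·231108222774 + 8879138677 = 9253208049637 → 65070723409403/9253208049637
APPEND 7: p_12 = 7·65070723409403 + 1625207080733 = 457120270946554, q_12 = 7·9253208049637 + 231108222774 = 65003564570233 → 457120270946554/65003564570233
APPEND 28: p_13 = 28·457120270946554 + 65070723409403 = 12864438309912915, q_13 = 28·65003564570233 + 9253208049637 = 1829353016016161 → 12864438309912915/1829353016016161
APPEND 18: p_14 = 18·12864438309912915 + 457120270946554 = 232017009849379024, q_14 = 18·1829353016016161 + 65003564570233 = 32993357852861131 → 232017009849379024/32993357852861131
APPEND 33: p_15 = 33·232017009849379024 + 12864438309912915 = 7669425763339420707, q_15 = 33·32993357852861131 + 1829353016016161 = 1090610162160433484 → 7669425763339420707/1090610162160433484
APPEND 32: p_16 = 32·7669425763339420707 + 232017009849379024 = 245653641436710841648, q_16 = 32·1090610162160433484 + 32993357852861131 = 34932518546986732619 → 245653641436710841648/34932518546986732619
APPEND 36: p_17 = 36·245653641436710841648 + 7669425763339420707 = 8851200517484929720035, q_17 = 36·34932518546986732619 + 1090610162160433484 = 1258661277853682807768 → 8851200517484929720035/1258661277853682807768
APPEND 30: p_18 = 30·8851200517484929720035 + 245653641436710841648 = 265781669165984602442698, q_18 = 30·1258661277853682807768 + 34932518546986732619 = 37794770854157470965659 → 265781669165984602442698/37794770854157470965659
APPEND 5: p_19 = 5·265781669165984602442698 + 8851200517484929720035 = 1337759546347407941933525, q_19 = 5·37794770854157470965659 + 1258661277853682807768 = 190232515548641037636063 → 1337759546347407941933525/190232515548641037636063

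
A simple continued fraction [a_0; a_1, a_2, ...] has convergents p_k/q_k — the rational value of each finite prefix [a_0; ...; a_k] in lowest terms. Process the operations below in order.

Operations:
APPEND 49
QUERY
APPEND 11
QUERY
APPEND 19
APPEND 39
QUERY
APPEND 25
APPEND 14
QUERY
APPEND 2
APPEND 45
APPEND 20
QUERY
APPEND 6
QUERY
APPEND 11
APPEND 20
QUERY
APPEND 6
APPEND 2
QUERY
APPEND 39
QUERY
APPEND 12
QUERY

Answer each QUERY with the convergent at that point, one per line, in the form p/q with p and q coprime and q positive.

APPEND 49: p_0 = 49·1 + 0 = 49, q_0 = 49·0 + 1 = 1 → 49/1
APPEND 11: p_1 = 11·49 + 1 = 540, q_1 = 11·1 + 0 = 11 → 540/11
APPEND 19: p_2 = 19·540 + 49 = 10309, q_2 = 19·11 + 1 = 210 → 10309/210
APPEND 39: p_3 = 39·10309 + 540 = 402591, q_3 = 39·210 + 11 = 8201 → 402591/8201
APPEND 25: p_4 = 25·402591 + 10309 = 10075084, q_4 = 25·8201 + 210 = 205235 → 10075084/205235
APPEND 14: p_5 = 14·10075084 + 402591 = 141453767, q_5 = 14·205235 + 8201 = 2881491 → 141453767/2881491
APPEND 2: p_6 = 2·141453767 + 10075084 = 292982618, q_6 = 2·2881491 + 205235 = 5968217 → 292982618/5968217
APPEND 45: p_7 = 45·292982618 + 141453767 = 13325671577, q_7 = 45·5968217 + 2881491 = 271451256 → 13325671577/271451256
APPEND 20: p_8 = 20·13325671577 + 292982618 = 266806414158, q_8 = 20·271451256 + 5968217 = 5434993337 → 266806414158/5434993337
APPEND 6: p_9 = 6·266806414158 + 13325671577 = 1614164156525, q_9 = 6·5434993337 + 271451256 = 32881411278 → 1614164156525/32881411278
APPEND 11: p_10 = 11·1614164156525 + 266806414158 = 18022612135933, q_10 = 11·32881411278 + 5434993337 = 367130517395 → 18022612135933/367130517395
APPEND 20: p_11 = 20·18022612135933 + 1614164156525 = 362066406875185, q_11 = 20·367130517395 + 32881411278 = 7375491759178 → 362066406875185/7375491759178
APPEND 6: p_12 = 6·362066406875185 + 18022612135933 = 2190421053387043, q_12 = 6·7375491759178 + 367130517395 = 44620081072463 → 2190421053387043/44620081072463
APPEND 2: p_13 = 2·2190421053387043 + 362066406875185 = 4742908513649271, q_13 = 2·44620081072463 + 7375491759178 = 96615653904104 → 4742908513649271/96615653904104
APPEND 39: p_14 = 39·4742908513649271 + 2190421053387043 = 187163853085708612, q_14 = 39·96615653904104 + 44620081072463 = 3812630583332519 → 187163853085708612/3812630583332519
APPEND 12: p_15 = 12·187163853085708612 + 4742908513649271 = 2250709145542152615, q_15 = 12·3812630583332519 + 96615653904104 = 45848182653894332 → 2250709145542152615/45848182653894332

49/1
540/11
402591/8201
141453767/2881491
266806414158/5434993337
1614164156525/32881411278
362066406875185/7375491759178
4742908513649271/96615653904104
187163853085708612/3812630583332519
2250709145542152615/45848182653894332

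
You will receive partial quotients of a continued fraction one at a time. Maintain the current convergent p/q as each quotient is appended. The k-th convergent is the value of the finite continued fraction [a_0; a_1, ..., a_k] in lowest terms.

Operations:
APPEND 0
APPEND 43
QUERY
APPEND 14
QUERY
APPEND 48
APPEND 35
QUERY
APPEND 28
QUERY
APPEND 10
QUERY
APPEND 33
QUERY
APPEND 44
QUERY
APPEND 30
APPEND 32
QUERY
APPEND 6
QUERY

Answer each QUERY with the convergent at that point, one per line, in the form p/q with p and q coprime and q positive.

APPEND 0: p_0 = 0·1 + 0 = 0, q_0 = 0·0 + 1 = 1 → 0/1
APPEND 43: p_1 = 43·0 + 1 = 1, q_1 = 43·1 + 0 = 43 → 1/43
APPEND 14: p_2 = 14·1 + 0 = 14, q_2 = 14·43 + 1 = 603 → 14/603
APPEND 48: p_3 = 48·14 + 1 = 673, q_3 = 48·603 + 43 = 28987 → 673/28987
APPEND 35: p_4 = 35·673 + 14 = 23569, q_4 = 35·28987 + 603 = 1015148 → 23569/1015148
APPEND 28: p_5 = 28·23569 + 673 = 660605, q_5 = 28·1015148 + 28987 = 28453131 → 660605/28453131
APPEND 10: p_6 = 10·660605 + 23569 = 6629619, q_6 = 10·28453131 + 1015148 = 285546458 → 6629619/285546458
APPEND 33: p_7 = 33·6629619 + 660605 = 219438032, q_7 = 33·285546458 + 28453131 = 9451486245 → 219438032/9451486245
APPEND 44: p_8 = 44·219438032 + 6629619 = 9661903027, q_8 = 44·9451486245 + 285546458 = 416150941238 → 9661903027/416150941238
APPEND 30: p_9 = 30·9661903027 + 219438032 = 290076528842, q_9 = 30·416150941238 + 9451486245 = 12493979723385 → 290076528842/12493979723385
APPEND 32: p_10 = 32·290076528842 + 9661903027 = 9292110825971, q_10 = 32·12493979723385 + 416150941238 = 400223502089558 → 9292110825971/400223502089558
APPEND 6: p_11 = 6·9292110825971 + 290076528842 = 56042741484668, q_11 = 6·400223502089558 + 12493979723385 = 2413834992260733 → 56042741484668/2413834992260733

1/43
14/603
23569/1015148
660605/28453131
6629619/285546458
219438032/9451486245
9661903027/416150941238
9292110825971/400223502089558
56042741484668/2413834992260733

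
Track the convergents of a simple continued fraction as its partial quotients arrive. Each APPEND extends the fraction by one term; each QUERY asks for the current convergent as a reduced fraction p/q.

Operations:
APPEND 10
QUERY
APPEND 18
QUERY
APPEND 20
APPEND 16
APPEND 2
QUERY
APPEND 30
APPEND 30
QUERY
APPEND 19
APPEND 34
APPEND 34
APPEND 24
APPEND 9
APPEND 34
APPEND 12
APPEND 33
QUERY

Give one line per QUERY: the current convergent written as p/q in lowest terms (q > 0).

10/1
181/18
120152/11949
110004782/10939869
7155740433436986973/711631453801743399

APPEND 10: p_0 = 10·1 + 0 = 10, q_0 = 10·0 + 1 = 1 → 10/1
APPEND 18: p_1 = 18·10 + 1 = 181, q_1 = 18·1 + 0 = 18 → 181/18
APPEND 20: p_2 = 20·181 + 10 = 3630, q_2 = 20·18 + 1 = 361 → 3630/361
APPEND 16: p_3 = 16·3630 + 181 = 58261, q_3 = 16·361 + 18 = 5794 → 58261/5794
APPEND 2: p_4 = 2·58261 + 3630 = 120152, q_4 = 2·5794 + 361 = 11949 → 120152/11949
APPEND 30: p_5 = 30·120152 + 58261 = 3662821, q_5 = 30·11949 + 5794 = 364264 → 3662821/364264
APPEND 30: p_6 = 30·3662821 + 120152 = 110004782, q_6 = 30·364264 + 11949 = 10939869 → 110004782/10939869
APPEND 19: p_7 = 19·110004782 + 3662821 = 2093753679, q_7 = 19·10939869 + 364264 = 208221775 → 2093753679/208221775
APPEND 34: p_8 = 34·2093753679 + 110004782 = 71297629868, q_8 = 34·208221775 + 10939869 = 7090480219 → 71297629868/7090480219
APPEND 34: p_9 = 34·71297629868 + 2093753679 = 2426213169191, q_9 = 34·7090480219 + 208221775 = 241284549221 → 2426213169191/241284549221
APPEND 24: p_10 = 24·2426213169191 + 71297629868 = 58300413690452, q_10 = 24·241284549221 + 7090480219 = 5797919661523 → 58300413690452/5797919661523
APPEND 9: p_11 = 9·58300413690452 + 2426213169191 = 527129936383259, q_11 = 9·5797919661523 + 241284549221 = 52422561502928 → 527129936383259/52422561502928
APPEND 34: p_12 = 34·527129936383259 + 58300413690452 = 17980718250721258, q_12 = 34·52422561502928 + 5797919661523 = 1788165010761075 → 17980718250721258/1788165010761075
APPEND 12: p_13 = 12·17980718250721258 + 527129936383259 = 216295748945038355, q_13 = 12·1788165010761075 + 52422561502928 = 21510402690635828 → 216295748945038355/21510402690635828
APPEND 33: p_14 = 33·216295748945038355 + 17980718250721258 = 7155740433436986973, q_14 = 33·21510402690635828 + 1788165010761075 = 711631453801743399 → 7155740433436986973/711631453801743399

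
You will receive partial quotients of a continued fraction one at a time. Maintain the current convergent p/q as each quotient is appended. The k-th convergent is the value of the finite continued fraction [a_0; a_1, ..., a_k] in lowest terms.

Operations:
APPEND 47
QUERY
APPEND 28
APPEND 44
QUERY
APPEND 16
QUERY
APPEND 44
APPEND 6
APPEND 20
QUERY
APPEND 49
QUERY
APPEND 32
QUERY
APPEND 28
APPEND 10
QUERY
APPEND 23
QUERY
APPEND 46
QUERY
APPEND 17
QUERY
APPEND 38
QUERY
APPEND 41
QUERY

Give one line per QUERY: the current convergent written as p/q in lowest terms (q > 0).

47/1
57995/1233
929237/19756
4972859923/105725257
243916732002/5185780331
7810308283987/166050695849
2197135795120367/46712103336879
50753055836452079/1079032982012320
2336837704271916001/49682229275903599
39776994028459024096/845676930672373503
1513862610785714831649/32185405594826096713
62108144036242767121705/1320447306318542338736

APPEND 47: p_0 = 47·1 + 0 = 47, q_0 = 47·0 + 1 = 1 → 47/1
APPEND 28: p_1 = 28·47 + 1 = 1317, q_1 = 28·1 + 0 = 28 → 1317/28
APPEND 44: p_2 = 44·1317 + 47 = 57995, q_2 = 44·28 + 1 = 1233 → 57995/1233
APPEND 16: p_3 = 16·57995 + 1317 = 929237, q_3 = 16·1233 + 28 = 19756 → 929237/19756
APPEND 44: p_4 = 44·929237 + 57995 = 40944423, q_4 = 44·19756 + 1233 = 870497 → 40944423/870497
APPEND 6: p_5 = 6·40944423 + 929237 = 246595775, q_5 = 6·870497 + 19756 = 5242738 → 246595775/5242738
APPEND 20: p_6 = 20·246595775 + 40944423 = 4972859923, q_6 = 20·5242738 + 870497 = 105725257 → 4972859923/105725257
APPEND 49: p_7 = 49·4972859923 + 246595775 = 243916732002, q_7 = 49·105725257 + 5242738 = 5185780331 → 243916732002/5185780331
APPEND 32: p_8 = 32·243916732002 + 4972859923 = 7810308283987, q_8 = 32·5185780331 + 105725257 = 166050695849 → 7810308283987/166050695849
APPEND 28: p_9 = 28·7810308283987 + 243916732002 = 218932548683638, q_9 = 28·166050695849 + 5185780331 = 4654605264103 → 218932548683638/4654605264103
APPEND 10: p_10 = 10·218932548683638 + 7810308283987 = 2197135795120367, q_10 = 10·4654605264103 + 166050695849 = 46712103336879 → 2197135795120367/46712103336879
APPEND 23: p_11 = 23·2197135795120367 + 218932548683638 = 50753055836452079, q_11 = 23·46712103336879 + 4654605264103 = 1079032982012320 → 50753055836452079/1079032982012320
APPEND 46: p_12 = 46·50753055836452079 + 2197135795120367 = 2336837704271916001, q_12 = 46·1079032982012320 + 46712103336879 = 49682229275903599 → 2336837704271916001/49682229275903599
APPEND 17: p_13 = 17·2336837704271916001 + 50753055836452079 = 39776994028459024096, q_13 = 17·49682229275903599 + 1079032982012320 = 845676930672373503 → 39776994028459024096/845676930672373503
APPEND 38: p_14 = 38·39776994028459024096 + 2336837704271916001 = 1513862610785714831649, q_14 = 38·845676930672373503 + 49682229275903599 = 32185405594826096713 → 1513862610785714831649/32185405594826096713
APPEND 41: p_15 = 41·1513862610785714831649 + 39776994028459024096 = 62108144036242767121705, q_15 = 41·32185405594826096713 + 845676930672373503 = 1320447306318542338736 → 62108144036242767121705/1320447306318542338736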